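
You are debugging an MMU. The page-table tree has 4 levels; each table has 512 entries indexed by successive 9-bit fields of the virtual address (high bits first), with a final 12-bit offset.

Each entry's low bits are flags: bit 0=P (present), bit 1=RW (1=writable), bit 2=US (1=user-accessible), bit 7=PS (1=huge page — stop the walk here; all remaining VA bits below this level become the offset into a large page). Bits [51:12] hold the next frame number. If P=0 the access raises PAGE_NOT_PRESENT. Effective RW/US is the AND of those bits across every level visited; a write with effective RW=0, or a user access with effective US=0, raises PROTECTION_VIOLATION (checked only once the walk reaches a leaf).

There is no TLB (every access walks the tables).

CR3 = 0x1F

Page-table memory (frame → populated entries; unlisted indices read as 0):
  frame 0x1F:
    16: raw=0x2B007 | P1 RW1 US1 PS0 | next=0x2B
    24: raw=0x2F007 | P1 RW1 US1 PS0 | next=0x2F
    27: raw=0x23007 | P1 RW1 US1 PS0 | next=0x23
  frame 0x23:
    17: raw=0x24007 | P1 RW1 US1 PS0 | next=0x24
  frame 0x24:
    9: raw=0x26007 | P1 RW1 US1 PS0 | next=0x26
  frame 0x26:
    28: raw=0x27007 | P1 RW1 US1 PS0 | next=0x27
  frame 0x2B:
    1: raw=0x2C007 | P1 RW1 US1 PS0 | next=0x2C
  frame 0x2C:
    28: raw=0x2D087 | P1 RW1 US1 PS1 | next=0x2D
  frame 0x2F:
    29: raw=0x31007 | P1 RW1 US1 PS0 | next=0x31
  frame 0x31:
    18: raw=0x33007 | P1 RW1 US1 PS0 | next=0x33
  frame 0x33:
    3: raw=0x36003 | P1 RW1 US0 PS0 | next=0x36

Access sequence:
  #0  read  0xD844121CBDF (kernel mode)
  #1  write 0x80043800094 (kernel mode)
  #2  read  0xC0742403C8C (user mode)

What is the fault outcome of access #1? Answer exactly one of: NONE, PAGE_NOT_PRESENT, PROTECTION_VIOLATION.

Walk each access:
#0 VA=0xD844121CBDF (r,kernel):
  L0: frame=0x1F idx=27 entry=0x23007 [P=1 RW=1 US=1 PS=0]
  L1: frame=0x23 idx=17 entry=0x24007 [P=1 RW=1 US=1 PS=0]
  L2: frame=0x24 idx=9 entry=0x26007 [P=1 RW=1 US=1 PS=0]
  L3: frame=0x26 idx=28 entry=0x27007 [P=1 RW=1 US=1 PS=0]
  → PA=0x27BDF  (4 entries read)
#1 VA=0x80043800094 (w,kernel):
  L0: frame=0x1F idx=16 entry=0x2B007 [P=1 RW=1 US=1 PS=0]
  L1: frame=0x2B idx=1 entry=0x2C007 [P=1 RW=1 US=1 PS=0]
  L2: frame=0x2C idx=28 entry=0x2D087 [P=1 RW=1 US=1 PS=1]
  → PA=0x2D094 (huge @L2)  (3 entries read)
#2 VA=0xC0742403C8C (r,user):
  L0: frame=0x1F idx=24 entry=0x2F007 [P=1 RW=1 US=1 PS=0]
  L1: frame=0x2F idx=29 entry=0x31007 [P=1 RW=1 US=1 PS=0]
  L2: frame=0x31 idx=18 entry=0x33007 [P=1 RW=1 US=1 PS=0]
  L3: frame=0x33 idx=3 entry=0x36003 [P=1 RW=1 US=0 PS=0]
  ✗ PROTECTION_VIOLATION  [4 reads]

Access #1 fault: NONE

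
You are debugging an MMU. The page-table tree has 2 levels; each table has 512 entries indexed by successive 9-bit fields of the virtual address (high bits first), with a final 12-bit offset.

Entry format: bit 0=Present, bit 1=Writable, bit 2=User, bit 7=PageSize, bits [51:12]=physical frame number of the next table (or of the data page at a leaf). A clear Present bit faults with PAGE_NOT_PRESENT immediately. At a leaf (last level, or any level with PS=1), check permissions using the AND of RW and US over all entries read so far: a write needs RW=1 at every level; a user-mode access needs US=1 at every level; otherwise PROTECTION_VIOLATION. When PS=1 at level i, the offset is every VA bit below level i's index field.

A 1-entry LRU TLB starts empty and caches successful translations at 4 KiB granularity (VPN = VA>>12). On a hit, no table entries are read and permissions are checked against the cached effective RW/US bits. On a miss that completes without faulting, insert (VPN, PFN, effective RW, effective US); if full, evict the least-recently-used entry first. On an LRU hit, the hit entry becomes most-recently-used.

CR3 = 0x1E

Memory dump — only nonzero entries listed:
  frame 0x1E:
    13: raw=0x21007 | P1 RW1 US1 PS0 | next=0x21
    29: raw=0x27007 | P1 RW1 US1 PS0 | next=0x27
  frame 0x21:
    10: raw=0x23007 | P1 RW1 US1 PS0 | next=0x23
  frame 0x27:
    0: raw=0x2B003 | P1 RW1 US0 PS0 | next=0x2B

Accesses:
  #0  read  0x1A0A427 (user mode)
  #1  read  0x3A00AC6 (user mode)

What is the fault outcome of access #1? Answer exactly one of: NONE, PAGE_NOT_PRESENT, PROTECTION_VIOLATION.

Walk each access:
#0 VA=0x1A0A427 (r,user):
  L0: frame=0x1E idx=13 entry=0x21007 [P=1 RW=1 US=1 PS=0]
  L1: frame=0x21 idx=10 entry=0x23007 [P=1 RW=1 US=1 PS=0]
  ✓ 0x23427  — 2 lookups
#1 VA=0x3A00AC6 (r,user):
  L0: frame=0x1E idx=29 entry=0x27007 [P=1 RW=1 US=1 PS=0]
  L1: frame=0x27 idx=0 entry=0x2B003 [P=1 RW=1 US=0 PS=0]
  → PROTECTION_VIOLATION  (2 entries read)

Access #1 fault: PROTECTION_VIOLATION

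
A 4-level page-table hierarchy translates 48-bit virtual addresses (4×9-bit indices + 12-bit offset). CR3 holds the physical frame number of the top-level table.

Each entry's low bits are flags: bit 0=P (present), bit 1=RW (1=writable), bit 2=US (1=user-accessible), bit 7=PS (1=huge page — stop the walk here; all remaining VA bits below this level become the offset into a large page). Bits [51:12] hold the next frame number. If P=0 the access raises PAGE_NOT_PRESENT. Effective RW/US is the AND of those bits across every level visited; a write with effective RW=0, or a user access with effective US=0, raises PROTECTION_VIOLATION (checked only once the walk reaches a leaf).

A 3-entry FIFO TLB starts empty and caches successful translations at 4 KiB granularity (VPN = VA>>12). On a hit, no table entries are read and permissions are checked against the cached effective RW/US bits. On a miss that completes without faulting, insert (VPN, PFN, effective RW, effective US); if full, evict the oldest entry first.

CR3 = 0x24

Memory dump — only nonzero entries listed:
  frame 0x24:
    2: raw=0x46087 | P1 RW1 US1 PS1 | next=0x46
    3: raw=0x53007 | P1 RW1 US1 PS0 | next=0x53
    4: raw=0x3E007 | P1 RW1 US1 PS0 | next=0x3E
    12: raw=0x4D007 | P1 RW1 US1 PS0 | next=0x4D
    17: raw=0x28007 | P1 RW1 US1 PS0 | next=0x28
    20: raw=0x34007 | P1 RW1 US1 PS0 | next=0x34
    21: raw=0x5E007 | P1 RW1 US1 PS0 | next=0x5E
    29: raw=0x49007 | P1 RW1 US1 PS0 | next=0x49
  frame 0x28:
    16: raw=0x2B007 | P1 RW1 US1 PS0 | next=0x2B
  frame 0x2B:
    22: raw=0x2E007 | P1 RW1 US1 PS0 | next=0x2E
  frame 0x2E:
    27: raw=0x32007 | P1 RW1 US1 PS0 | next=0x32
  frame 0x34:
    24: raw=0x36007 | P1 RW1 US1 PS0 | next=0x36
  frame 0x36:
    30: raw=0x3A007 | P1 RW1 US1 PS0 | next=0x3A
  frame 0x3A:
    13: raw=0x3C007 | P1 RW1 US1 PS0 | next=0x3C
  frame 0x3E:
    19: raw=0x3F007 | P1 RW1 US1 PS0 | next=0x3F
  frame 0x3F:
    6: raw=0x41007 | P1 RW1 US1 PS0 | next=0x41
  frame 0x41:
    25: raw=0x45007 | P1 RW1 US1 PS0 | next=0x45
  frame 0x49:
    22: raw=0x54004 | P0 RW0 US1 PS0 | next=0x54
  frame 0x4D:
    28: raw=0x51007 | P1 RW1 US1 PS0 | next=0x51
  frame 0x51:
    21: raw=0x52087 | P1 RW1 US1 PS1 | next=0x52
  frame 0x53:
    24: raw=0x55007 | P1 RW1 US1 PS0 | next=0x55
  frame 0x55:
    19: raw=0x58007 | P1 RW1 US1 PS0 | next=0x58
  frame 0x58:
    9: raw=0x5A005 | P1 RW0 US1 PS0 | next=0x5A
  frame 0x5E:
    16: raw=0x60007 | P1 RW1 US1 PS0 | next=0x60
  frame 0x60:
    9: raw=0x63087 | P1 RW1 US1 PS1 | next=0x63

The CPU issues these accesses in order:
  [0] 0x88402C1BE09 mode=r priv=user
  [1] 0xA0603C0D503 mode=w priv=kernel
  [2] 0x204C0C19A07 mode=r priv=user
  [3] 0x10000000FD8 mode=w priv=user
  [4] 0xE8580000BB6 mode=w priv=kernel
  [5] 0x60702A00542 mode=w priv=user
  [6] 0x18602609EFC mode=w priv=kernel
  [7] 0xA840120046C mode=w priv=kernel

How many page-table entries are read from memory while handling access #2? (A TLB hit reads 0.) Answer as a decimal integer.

Walk each access:
#0 VA=0x88402C1BE09 (r,user):
  lvl0: tbl 0x24, slot 17 ⇒ 0x28007 (P1/RW1/US1/PS0)
  lvl1: tbl 0x28, slot 16 ⇒ 0x2B007 (P1/RW1/US1/PS0)
  lvl2: tbl 0x2B, slot 22 ⇒ 0x2E007 (P1/RW1/US1/PS0)
  lvl3: tbl 0x2E, slot 27 ⇒ 0x32007 (P1/RW1/US1/PS0)
  → PA=0x32E09  (4 entries read)
#1 VA=0xA0603C0D503 (w,kernel):
  lvl0: tbl 0x24, slot 20 ⇒ 0x34007 (P1/RW1/US1/PS0)
  lvl1: tbl 0x34, slot 24 ⇒ 0x36007 (P1/RW1/US1/PS0)
  lvl2: tbl 0x36, slot 30 ⇒ 0x3A007 (P1/RW1/US1/PS0)
  lvl3: tbl 0x3A, slot 13 ⇒ 0x3C007 (P1/RW1/US1/PS0)
  → PA=0x3C503  (4 entries read)
#2 VA=0x204C0C19A07 (r,user):
  lvl0: tbl 0x24, slot 4 ⇒ 0x3E007 (P1/RW1/US1/PS0)
  lvl1: tbl 0x3E, slot 19 ⇒ 0x3F007 (P1/RW1/US1/PS0)
  lvl2: tbl 0x3F, slot 6 ⇒ 0x41007 (P1/RW1/US1/PS0)
  lvl3: tbl 0x41, slot 25 ⇒ 0x45007 (P1/RW1/US1/PS0)
  → PA=0x45A07  (4 entries read)
#3 VA=0x10000000FD8 (w,user):
  lvl0: tbl 0x24, slot 2 ⇒ 0x46087 (P1/RW1/US1/PS1)
  → PA=0x46FD8 (huge @L0)  (1 entries read)
#4 VA=0xE8580000BB6 (w,kernel):
  lvl0: tbl 0x24, slot 29 ⇒ 0x49007 (P1/RW1/US1/PS0)
  lvl1: tbl 0x49, slot 22 ⇒ 0x54004 (P0/RW0/US1/PS0)
  → PAGE_NOT_PRESENT  (2 entries read)
#5 VA=0x60702A00542 (w,user):
  lvl0: tbl 0x24, slot 12 ⇒ 0x4D007 (P1/RW1/US1/PS0)
  lvl1: tbl 0x4D, slot 28 ⇒ 0x51007 (P1/RW1/US1/PS0)
  lvl2: tbl 0x51, slot 21 ⇒ 0x52087 (P1/RW1/US1/PS1)
  → PA=0x52542 (huge @L2)  (3 entries read)
#6 VA=0x18602609EFC (w,kernel):
  lvl0: tbl 0x24, slot 3 ⇒ 0x53007 (P1/RW1/US1/PS0)
  lvl1: tbl 0x53, slot 24 ⇒ 0x55007 (P1/RW1/US1/PS0)
  lvl2: tbl 0x55, slot 19 ⇒ 0x58007 (P1/RW1/US1/PS0)
  lvl3: tbl 0x58, slot 9 ⇒ 0x5A005 (P1/RW0/US1/PS0)
  → PROTECTION_VIOLATION  (4 entries read)
#7 VA=0xA840120046C (w,kernel):
  lvl0: tbl 0x24, slot 21 ⇒ 0x5E007 (P1/RW1/US1/PS0)
  lvl1: tbl 0x5E, slot 16 ⇒ 0x60007 (P1/RW1/US1/PS0)
  lvl2: tbl 0x60, slot 9 ⇒ 0x63087 (P1/RW1/US1/PS1)
  → PA=0x6346C (huge @L2)  (3 entries read)

Entries read for #2: 4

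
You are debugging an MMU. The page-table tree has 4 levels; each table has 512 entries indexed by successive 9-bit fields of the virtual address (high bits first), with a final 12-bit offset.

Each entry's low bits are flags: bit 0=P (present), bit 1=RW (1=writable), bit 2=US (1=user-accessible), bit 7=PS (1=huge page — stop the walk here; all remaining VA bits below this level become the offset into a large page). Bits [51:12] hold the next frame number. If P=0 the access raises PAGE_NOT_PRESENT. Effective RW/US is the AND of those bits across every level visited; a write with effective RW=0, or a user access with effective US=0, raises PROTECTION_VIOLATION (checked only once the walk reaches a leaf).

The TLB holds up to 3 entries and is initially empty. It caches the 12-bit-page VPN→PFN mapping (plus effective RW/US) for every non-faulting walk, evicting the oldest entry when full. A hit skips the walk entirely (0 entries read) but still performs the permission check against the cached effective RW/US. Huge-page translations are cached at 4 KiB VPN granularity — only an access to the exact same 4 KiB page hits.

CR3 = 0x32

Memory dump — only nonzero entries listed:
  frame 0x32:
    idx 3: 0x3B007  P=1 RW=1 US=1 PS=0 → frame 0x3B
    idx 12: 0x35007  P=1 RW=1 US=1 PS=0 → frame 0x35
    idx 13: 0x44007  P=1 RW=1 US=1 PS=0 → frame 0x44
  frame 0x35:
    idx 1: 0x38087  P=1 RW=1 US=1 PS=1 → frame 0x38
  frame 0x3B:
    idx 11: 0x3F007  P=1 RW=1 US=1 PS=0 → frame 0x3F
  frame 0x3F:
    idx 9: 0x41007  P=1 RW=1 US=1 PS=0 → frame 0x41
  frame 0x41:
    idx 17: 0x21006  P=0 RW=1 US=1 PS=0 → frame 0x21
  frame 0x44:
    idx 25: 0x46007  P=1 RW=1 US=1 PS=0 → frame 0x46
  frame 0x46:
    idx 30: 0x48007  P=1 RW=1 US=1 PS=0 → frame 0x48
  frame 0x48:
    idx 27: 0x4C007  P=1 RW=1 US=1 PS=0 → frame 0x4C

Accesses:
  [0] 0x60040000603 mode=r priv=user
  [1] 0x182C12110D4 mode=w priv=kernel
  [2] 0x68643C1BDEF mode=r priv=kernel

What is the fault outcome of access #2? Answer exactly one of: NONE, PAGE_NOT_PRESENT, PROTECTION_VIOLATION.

Trace:
#0 VA=0x60040000603 (r,user):
  L0 @0x32[12] → 0x35007  P=1,RW=1,US=1,PS=0
  L1 @0x35[1] → 0x38087  P=1,RW=1,US=1,PS=1
  ⇒ phys 0x38603 (huge @L1)  [2 reads]
#1 VA=0x182C12110D4 (w,kernel):
  L0 @0x32[3] → 0x3B007  P=1,RW=1,US=1,PS=0
  L1 @0x3B[11] → 0x3F007  P=1,RW=1,US=1,PS=0
  L2 @0x3F[9] → 0x41007  P=1,RW=1,US=1,PS=0
  L3 @0x41[17] → 0x21006  P=0,RW=1,US=1,PS=0
  → PAGE_NOT_PRESENT  (4 entries read)
#2 VA=0x68643C1BDEF (r,kernel):
  L0 @0x32[13] → 0x44007  P=1,RW=1,US=1,PS=0
  L1 @0x44[25] → 0x46007  P=1,RW=1,US=1,PS=0
  L2 @0x46[30] → 0x48007  P=1,RW=1,US=1,PS=0
  L3 @0x48[27] → 0x4C007  P=1,RW=1,US=1,PS=0
  ⇒ phys 0x4CDEF  [4 reads]

Access #2 fault: NONE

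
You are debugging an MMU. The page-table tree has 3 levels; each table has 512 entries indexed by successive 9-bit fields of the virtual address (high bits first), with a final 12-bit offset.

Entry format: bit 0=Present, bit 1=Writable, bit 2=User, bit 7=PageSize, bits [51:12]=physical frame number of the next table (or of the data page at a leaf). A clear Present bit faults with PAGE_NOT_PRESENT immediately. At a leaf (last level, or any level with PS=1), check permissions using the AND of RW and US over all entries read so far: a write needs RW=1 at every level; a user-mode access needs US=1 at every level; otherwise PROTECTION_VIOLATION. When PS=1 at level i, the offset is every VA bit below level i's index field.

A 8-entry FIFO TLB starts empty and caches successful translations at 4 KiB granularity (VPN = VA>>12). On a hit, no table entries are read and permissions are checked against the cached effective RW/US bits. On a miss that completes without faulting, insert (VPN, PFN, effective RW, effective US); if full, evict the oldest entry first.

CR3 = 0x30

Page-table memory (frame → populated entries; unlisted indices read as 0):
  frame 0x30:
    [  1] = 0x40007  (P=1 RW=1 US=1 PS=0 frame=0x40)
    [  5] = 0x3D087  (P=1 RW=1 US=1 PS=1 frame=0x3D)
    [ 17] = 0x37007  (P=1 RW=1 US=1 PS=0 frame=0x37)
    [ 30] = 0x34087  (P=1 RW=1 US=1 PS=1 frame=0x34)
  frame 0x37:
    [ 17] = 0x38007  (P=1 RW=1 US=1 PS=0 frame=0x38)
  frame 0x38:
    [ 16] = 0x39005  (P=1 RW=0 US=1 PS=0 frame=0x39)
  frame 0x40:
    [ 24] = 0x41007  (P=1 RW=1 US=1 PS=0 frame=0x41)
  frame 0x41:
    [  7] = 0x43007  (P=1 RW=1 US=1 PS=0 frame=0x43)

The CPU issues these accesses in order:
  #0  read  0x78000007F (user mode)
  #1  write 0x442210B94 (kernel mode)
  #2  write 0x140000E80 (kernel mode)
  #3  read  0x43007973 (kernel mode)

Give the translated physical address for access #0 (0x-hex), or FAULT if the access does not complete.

Trace:
#0 VA=0x78000007F (r,user):
  L0 @0x30[30] → 0x34087  P=1,RW=1,US=1,PS=1
  → PA=0x3407F (huge @L0)  (1 entries read)
#1 VA=0x442210B94 (w,kernel):
  L0 @0x30[17] → 0x37007  P=1,RW=1,US=1,PS=0
  L1 @0x37[17] → 0x38007  P=1,RW=1,US=1,PS=0
  L2 @0x38[16] → 0x39005  P=1,RW=0,US=1,PS=0
  → PROTECTION_VIOLATION  (3 entries read)
#2 VA=0x140000E80 (w,kernel):
  L0 @0x30[5] → 0x3D087  P=1,RW=1,US=1,PS=1
  → PA=0x3DE80 (huge @L0)  (1 entries read)
#3 VA=0x43007973 (r,kernel):
  L0 @0x30[1] → 0x40007  P=1,RW=1,US=1,PS=0
  L1 @0x40[24] → 0x41007  P=1,RW=1,US=1,PS=0
  L2 @0x41[7] → 0x43007  P=1,RW=1,US=1,PS=0
  → PA=0x43973  (3 entries read)

Access #0 PA: 0x3407F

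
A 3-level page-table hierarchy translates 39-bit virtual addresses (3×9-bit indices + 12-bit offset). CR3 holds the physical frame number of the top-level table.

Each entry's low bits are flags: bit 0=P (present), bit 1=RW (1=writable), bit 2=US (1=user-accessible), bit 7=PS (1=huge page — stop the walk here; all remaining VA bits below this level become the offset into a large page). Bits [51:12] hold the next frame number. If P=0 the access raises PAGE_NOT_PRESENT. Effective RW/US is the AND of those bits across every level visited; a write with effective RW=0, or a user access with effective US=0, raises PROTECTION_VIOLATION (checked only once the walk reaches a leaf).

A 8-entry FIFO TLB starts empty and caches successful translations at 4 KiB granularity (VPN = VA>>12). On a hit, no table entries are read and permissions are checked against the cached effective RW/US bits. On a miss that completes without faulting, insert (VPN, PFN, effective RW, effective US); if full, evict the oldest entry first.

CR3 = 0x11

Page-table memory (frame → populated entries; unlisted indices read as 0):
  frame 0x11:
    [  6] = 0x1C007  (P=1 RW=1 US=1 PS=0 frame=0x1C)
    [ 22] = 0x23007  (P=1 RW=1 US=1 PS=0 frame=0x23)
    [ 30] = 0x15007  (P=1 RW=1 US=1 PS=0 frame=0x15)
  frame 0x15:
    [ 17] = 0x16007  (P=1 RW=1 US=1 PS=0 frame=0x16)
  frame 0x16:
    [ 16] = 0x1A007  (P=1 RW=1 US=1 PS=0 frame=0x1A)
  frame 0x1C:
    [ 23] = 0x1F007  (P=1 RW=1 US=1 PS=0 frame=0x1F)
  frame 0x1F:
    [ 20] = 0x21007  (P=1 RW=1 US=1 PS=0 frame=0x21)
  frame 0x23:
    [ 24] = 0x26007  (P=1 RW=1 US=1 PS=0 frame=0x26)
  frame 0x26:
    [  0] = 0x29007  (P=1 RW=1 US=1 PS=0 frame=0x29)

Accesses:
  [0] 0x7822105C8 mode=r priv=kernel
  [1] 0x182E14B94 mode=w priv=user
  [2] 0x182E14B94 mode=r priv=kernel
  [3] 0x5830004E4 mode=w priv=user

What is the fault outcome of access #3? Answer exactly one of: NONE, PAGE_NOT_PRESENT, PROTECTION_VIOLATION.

Per-access translation:
#0 VA=0x7822105C8 (r,kernel):
  lvl0: tbl 0x11, slot 30 ⇒ 0x15007 (P1/RW1/US1/PS0)
  lvl1: tbl 0x15, slot 17 ⇒ 0x16007 (P1/RW1/US1/PS0)
  lvl2: tbl 0x16, slot 16 ⇒ 0x1A007 (P1/RW1/US1/PS0)
  ✓ 0x1A5C8  — 3 lookups
#1 VA=0x182E14B94 (w,user):
  lvl0: tbl 0x11, slot 6 ⇒ 0x1C007 (P1/RW1/US1/PS0)
  lvl1: tbl 0x1C, slot 23 ⇒ 0x1F007 (P1/RW1/US1/PS0)
  lvl2: tbl 0x1F, slot 20 ⇒ 0x21007 (P1/RW1/US1/PS0)
  ✓ 0x21B94  — 3 lookups
#2 VA=0x182E14B94 (r,kernel):
  TLB hit vpn=0x182E14 → PA=0x21B94
#3 VA=0x5830004E4 (w,user):
  lvl0: tbl 0x11, slot 22 ⇒ 0x23007 (P1/RW1/US1/PS0)
  lvl1: tbl 0x23, slot 24 ⇒ 0x26007 (P1/RW1/US1/PS0)
  lvl2: tbl 0x26, slot 0 ⇒ 0x29007 (P1/RW1/US1/PS0)
  ✓ 0x294E4  — 3 lookups

Access #3 fault: NONE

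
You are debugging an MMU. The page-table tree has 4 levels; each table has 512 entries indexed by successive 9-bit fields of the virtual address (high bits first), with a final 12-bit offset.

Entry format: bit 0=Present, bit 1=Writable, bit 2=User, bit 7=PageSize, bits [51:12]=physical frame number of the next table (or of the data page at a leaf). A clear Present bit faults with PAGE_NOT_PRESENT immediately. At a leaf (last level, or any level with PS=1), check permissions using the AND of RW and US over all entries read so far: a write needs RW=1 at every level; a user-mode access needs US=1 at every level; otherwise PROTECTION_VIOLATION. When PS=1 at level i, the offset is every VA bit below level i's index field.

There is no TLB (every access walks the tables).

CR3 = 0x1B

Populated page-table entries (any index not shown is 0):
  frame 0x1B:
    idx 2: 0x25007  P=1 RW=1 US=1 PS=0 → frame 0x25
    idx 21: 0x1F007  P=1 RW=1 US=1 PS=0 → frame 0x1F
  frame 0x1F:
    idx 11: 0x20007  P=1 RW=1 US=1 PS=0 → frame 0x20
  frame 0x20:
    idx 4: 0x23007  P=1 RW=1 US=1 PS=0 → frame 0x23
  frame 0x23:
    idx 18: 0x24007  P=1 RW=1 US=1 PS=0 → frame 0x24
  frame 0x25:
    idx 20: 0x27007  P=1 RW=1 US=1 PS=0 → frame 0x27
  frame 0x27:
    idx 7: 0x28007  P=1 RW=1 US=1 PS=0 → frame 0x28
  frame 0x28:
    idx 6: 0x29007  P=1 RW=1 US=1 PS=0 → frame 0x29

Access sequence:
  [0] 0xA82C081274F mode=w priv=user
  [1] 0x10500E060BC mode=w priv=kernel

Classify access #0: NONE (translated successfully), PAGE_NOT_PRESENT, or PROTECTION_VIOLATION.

Per-access translation:
#0 VA=0xA82C081274F (w,user):
  lvl0: tbl 0x1B, slot 21 ⇒ 0x1F007 (P1/RW1/US1/PS0)
  lvl1: tbl 0x1F, slot 11 ⇒ 0x20007 (P1/RW1/US1/PS0)
  lvl2: tbl 0x20, slot 4 ⇒ 0x23007 (P1/RW1/US1/PS0)
  lvl3: tbl 0x23, slot 18 ⇒ 0x24007 (P1/RW1/US1/PS0)
  → PA=0x2474F  (4 entries read)
#1 VA=0x10500E060BC (w,kernel):
  lvl0: tbl 0x1B, slot 2 ⇒ 0x25007 (P1/RW1/US1/PS0)
  lvl1: tbl 0x25, slot 20 ⇒ 0x27007 (P1/RW1/US1/PS0)
  lvl2: tbl 0x27, slot 7 ⇒ 0x28007 (P1/RW1/US1/PS0)
  lvl3: tbl 0x28, slot 6 ⇒ 0x29007 (P1/RW1/US1/PS0)
  → PA=0x290BC  (4 entries read)

Access #0 fault: NONE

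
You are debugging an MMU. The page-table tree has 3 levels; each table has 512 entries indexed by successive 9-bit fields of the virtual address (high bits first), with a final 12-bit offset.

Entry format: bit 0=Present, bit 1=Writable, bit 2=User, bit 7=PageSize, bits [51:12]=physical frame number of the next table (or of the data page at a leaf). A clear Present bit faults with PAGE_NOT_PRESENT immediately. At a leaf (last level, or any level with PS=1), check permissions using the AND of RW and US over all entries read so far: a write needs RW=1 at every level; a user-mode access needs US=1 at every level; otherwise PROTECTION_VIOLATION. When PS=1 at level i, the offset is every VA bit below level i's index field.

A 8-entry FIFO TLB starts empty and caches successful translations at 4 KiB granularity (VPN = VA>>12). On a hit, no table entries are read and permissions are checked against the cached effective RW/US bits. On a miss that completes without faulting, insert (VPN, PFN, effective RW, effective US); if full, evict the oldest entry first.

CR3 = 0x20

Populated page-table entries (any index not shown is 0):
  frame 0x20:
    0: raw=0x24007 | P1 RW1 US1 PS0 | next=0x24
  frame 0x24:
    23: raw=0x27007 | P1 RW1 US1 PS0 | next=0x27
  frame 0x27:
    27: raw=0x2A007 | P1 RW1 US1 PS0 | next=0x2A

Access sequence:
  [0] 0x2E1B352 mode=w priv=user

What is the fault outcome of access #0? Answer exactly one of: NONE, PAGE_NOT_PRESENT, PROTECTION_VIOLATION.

Per-access translation:
#0 VA=0x2E1B352 (w,user):
  L0: frame=0x20 idx=0 entry=0x24007 [P=1 RW=1 US=1 PS=0]
  L1: frame=0x24 idx=23 entry=0x27007 [P=1 RW=1 US=1 PS=0]
  L2: frame=0x27 idx=27 entry=0x2A007 [P=1 RW=1 US=1 PS=0]
  → PA=0x2A352  (3 entries read)

Access #0 fault: NONE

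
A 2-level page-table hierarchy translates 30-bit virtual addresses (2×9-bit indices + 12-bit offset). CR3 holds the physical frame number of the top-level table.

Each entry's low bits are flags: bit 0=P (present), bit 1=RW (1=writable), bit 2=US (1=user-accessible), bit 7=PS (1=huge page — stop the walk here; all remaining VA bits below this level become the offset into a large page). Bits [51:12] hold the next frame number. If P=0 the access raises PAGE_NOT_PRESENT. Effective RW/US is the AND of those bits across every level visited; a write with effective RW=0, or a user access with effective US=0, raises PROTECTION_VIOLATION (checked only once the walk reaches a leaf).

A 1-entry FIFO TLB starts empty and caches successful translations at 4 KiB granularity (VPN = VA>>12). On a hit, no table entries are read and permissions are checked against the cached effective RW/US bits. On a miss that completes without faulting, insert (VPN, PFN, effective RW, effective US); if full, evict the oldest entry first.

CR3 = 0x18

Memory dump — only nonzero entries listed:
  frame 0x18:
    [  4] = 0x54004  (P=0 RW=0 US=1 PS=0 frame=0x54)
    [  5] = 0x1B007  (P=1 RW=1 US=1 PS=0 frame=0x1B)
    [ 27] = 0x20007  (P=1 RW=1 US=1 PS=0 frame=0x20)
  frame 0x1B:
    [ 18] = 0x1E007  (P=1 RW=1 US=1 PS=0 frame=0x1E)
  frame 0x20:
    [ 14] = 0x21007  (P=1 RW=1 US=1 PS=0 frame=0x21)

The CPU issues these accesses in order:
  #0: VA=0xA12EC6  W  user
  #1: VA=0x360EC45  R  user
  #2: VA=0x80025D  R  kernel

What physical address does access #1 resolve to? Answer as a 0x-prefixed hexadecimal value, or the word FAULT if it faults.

Walk each access:
#0 VA=0xA12EC6 (w,user):
  L0 @0x18[5] → 0x1B007  P=1,RW=1,US=1,PS=0
  L1 @0x1B[18] → 0x1E007  P=1,RW=1,US=1,PS=0
  ✓ 0x1EEC6  — 2 lookups
#1 VA=0x360EC45 (r,user):
  L0 @0x18[27] → 0x20007  P=1,RW=1,US=1,PS=0
  L1 @0x20[14] → 0x21007  P=1,RW=1,US=1,PS=0
  ✓ 0x21C45  — 2 lookups
#2 VA=0x80025D (r,kernel):
  L0 @0x18[4] → 0x54004  P=0,RW=0,US=1,PS=0
  → PAGE_NOT_PRESENT  (1 entries read)

Access #1 PA: 0x21C45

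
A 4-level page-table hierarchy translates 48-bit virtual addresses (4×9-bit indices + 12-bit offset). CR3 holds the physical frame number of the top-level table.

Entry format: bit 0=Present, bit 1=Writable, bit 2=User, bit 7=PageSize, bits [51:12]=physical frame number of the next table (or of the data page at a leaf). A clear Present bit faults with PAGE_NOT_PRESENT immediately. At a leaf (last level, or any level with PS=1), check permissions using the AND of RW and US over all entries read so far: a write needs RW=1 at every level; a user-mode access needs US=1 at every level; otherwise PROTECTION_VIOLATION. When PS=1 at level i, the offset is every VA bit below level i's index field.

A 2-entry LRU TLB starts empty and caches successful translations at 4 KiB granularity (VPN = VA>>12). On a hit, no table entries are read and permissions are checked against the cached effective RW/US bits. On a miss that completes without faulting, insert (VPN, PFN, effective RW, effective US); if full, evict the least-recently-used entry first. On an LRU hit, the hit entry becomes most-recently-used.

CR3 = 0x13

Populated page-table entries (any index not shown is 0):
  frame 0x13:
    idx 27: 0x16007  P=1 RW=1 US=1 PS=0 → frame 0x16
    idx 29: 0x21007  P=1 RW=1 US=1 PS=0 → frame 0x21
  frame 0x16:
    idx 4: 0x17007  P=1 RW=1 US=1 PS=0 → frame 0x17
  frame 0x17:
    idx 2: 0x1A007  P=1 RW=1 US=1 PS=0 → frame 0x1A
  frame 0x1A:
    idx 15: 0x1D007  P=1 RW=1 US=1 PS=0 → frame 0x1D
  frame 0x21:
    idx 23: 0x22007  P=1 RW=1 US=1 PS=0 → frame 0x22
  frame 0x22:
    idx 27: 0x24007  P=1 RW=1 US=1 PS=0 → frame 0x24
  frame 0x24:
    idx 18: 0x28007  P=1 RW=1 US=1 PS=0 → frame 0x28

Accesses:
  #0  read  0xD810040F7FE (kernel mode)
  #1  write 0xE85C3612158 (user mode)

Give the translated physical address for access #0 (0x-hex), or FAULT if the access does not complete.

Per-access translation:
#0 VA=0xD810040F7FE (r,kernel):
  [0] read 0x13 idx=27: raw=0x16007 flags P=1 W=1 U=1 S=0
  [1] read 0x16 idx=4: raw=0x17007 flags P=1 W=1 U=1 S=0
  [2] read 0x17 idx=2: raw=0x1A007 flags P=1 W=1 U=1 S=0
  [3] read 0x1A idx=15: raw=0x1D007 flags P=1 W=1 U=1 S=0
  ⇒ phys 0x1D7FE  [4 reads]
#1 VA=0xE85C3612158 (w,user):
  [0] read 0x13 idx=29: raw=0x21007 flags P=1 W=1 U=1 S=0
  [1] read 0x21 idx=23: raw=0x22007 flags P=1 W=1 U=1 S=0
  [2] read 0x22 idx=27: raw=0x24007 flags P=1 W=1 U=1 S=0
  [3] read 0x24 idx=18: raw=0x28007 flags P=1 W=1 U=1 S=0
  ⇒ phys 0x28158  [4 reads]

Access #0 PA: 0x1D7FE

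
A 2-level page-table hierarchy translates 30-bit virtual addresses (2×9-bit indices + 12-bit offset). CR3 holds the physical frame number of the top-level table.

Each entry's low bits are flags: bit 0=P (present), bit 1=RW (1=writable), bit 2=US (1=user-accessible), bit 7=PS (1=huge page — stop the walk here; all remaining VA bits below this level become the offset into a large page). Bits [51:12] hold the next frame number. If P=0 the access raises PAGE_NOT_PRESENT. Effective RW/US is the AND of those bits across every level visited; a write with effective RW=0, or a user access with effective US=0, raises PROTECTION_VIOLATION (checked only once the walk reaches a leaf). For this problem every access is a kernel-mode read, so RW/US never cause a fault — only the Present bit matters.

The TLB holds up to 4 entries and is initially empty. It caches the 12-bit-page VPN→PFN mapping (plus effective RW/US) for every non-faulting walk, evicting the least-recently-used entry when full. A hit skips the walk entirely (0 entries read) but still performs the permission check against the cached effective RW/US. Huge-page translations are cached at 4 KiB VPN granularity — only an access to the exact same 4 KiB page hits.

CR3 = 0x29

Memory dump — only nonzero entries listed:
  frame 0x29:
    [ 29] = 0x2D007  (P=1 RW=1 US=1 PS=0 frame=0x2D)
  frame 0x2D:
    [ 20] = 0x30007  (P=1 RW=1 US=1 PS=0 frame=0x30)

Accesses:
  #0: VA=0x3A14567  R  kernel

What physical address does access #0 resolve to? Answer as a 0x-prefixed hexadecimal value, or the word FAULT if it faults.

Walk each access:
#0 VA=0x3A14567 (r,kernel):
  L0 @0x29[29] → 0x2D007  P=1,RW=1,US=1,PS=0
  L1 @0x2D[20] → 0x30007  P=1,RW=1,US=1,PS=0
  → PA=0x30567  (2 entries read)

Access #0 PA: 0x30567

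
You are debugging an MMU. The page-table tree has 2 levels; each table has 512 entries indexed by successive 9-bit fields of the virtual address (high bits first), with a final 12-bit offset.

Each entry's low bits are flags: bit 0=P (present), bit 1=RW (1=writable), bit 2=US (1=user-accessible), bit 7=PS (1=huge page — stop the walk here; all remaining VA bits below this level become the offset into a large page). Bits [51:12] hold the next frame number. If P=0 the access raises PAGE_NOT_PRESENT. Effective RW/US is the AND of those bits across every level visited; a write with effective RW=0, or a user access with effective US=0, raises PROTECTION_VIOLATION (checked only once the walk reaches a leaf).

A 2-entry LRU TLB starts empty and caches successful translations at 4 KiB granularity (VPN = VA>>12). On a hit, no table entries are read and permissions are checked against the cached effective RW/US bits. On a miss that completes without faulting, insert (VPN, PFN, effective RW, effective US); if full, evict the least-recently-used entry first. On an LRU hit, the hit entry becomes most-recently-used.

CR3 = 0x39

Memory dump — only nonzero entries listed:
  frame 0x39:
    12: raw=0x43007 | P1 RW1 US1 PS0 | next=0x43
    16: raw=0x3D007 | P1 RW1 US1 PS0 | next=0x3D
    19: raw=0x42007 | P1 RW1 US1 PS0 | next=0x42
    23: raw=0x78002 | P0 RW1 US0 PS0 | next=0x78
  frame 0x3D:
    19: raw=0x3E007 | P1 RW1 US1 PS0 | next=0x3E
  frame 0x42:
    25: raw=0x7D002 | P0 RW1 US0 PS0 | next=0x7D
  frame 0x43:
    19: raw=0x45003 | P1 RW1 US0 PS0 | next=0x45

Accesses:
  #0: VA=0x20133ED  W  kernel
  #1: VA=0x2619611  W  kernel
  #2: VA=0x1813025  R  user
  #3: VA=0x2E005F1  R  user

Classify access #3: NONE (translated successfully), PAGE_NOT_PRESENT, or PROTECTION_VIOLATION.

Trace:
#0 VA=0x20133ED (w,kernel):
  L0 @0x39[16] → 0x3D007  P=1,RW=1,US=1,PS=0
  L1 @0x3D[19] → 0x3E007  P=1,RW=1,US=1,PS=0
  ✓ 0x3E3ED  — 2 lookups
#1 VA=0x2619611 (w,kernel):
  L0 @0x39[19] → 0x42007  P=1,RW=1,US=1,PS=0
  L1 @0x42[25] → 0x7D002  P=0,RW=1,US=0,PS=0
  → PAGE_NOT_PRESENT  (2 entries read)
#2 VA=0x1813025 (r,user):
  L0 @0x39[12] → 0x43007  P=1,RW=1,US=1,PS=0
  L1 @0x43[19] → 0x45003  P=1,RW=1,US=0,PS=0
  → PROTECTION_VIOLATION  (2 entries read)
#3 VA=0x2E005F1 (r,user):
  L0 @0x39[23] → 0x78002  P=0,RW=1,US=0,PS=0
  → PAGE_NOT_PRESENT  (1 entries read)

Access #3 fault: PAGE_NOT_PRESENT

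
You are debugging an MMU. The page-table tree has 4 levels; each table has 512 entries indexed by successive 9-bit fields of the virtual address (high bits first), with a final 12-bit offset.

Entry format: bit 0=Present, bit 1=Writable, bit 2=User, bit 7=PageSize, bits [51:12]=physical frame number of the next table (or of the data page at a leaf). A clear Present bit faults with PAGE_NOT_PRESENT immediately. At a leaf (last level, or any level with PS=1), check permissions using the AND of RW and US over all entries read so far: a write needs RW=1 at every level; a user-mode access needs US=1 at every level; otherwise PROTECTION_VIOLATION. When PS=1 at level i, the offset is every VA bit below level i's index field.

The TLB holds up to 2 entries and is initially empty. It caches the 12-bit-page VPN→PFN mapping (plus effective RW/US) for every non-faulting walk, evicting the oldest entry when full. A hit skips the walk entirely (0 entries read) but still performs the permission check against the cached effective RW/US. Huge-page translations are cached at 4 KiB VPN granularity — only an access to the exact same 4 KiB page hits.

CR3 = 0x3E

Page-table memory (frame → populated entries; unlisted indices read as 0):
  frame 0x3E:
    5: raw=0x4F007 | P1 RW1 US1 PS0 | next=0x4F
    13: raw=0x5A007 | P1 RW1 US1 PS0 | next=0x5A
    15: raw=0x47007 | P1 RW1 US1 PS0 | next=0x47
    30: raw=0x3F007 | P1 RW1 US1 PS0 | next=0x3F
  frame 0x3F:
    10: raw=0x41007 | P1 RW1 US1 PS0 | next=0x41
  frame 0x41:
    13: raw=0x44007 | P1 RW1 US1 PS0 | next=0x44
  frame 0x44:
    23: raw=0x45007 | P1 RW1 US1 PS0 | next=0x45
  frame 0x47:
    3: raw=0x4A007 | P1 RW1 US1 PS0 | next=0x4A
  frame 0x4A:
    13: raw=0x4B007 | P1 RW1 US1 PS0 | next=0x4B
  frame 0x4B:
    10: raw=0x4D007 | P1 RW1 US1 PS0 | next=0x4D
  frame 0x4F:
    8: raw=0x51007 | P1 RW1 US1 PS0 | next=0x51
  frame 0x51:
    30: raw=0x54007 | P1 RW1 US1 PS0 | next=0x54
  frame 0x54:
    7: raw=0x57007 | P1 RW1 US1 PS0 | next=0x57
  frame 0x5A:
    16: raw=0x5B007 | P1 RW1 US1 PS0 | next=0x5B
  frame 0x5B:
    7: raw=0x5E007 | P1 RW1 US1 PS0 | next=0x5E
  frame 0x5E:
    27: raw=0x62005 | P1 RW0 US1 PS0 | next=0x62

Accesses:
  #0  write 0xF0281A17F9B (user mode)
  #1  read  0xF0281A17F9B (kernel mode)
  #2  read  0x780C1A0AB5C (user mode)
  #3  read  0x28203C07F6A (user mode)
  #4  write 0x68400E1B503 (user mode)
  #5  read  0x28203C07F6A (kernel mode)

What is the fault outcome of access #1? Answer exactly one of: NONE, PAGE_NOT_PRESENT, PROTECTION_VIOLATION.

Per-access translation:
#0 VA=0xF0281A17F9B (w,user):
  [0] read 0x3E idx=30: raw=0x3F007 flags P=1 W=1 U=1 S=0
  [1] read 0x3F idx=10: raw=0x41007 flags P=1 W=1 U=1 S=0
  [2] read 0x41 idx=13: raw=0x44007 flags P=1 W=1 U=1 S=0
  [3] read 0x44 idx=23: raw=0x45007 flags P=1 W=1 U=1 S=0
  ✓ 0x45F9B  — 4 lookups
#1 VA=0xF0281A17F9B (r,kernel):
  TLB hit vpn=0xF0281A17 → PA=0x45F9B
#2 VA=0x780C1A0AB5C (r,user):
  [0] read 0x3E idx=15: raw=0x47007 flags P=1 W=1 U=1 S=0
  [1] read 0x47 idx=3: raw=0x4A007 flags P=1 W=1 U=1 S=0
  [2] read 0x4A idx=13: raw=0x4B007 flags P=1 W=1 U=1 S=0
  [3] read 0x4B idx=10: raw=0x4D007 flags P=1 W=1 U=1 S=0
  ✓ 0x4DB5C  — 4 lookups
#3 VA=0x28203C07F6A (r,user):
  [0] read 0x3E idx=5: raw=0x4F007 flags P=1 W=1 U=1 S=0
  [1] read 0x4F idx=8: raw=0x51007 flags P=1 W=1 U=1 S=0
  [2] read 0x51 idx=30: raw=0x54007 flags P=1 W=1 U=1 S=0
  [3] read 0x54 idx=7: raw=0x57007 flags P=1 W=1 U=1 S=0
  ✓ 0x57F6A  — 4 lookups
#4 VA=0x68400E1B503 (w,user):
  [0] read 0x3E idx=13: raw=0x5A007 flags P=1 W=1 U=1 S=0
  [1] read 0x5A idx=16: raw=0x5B007 flags P=1 W=1 U=1 S=0
  [2] read 0x5B idx=7: raw=0x5E007 flags P=1 W=1 U=1 S=0
  [3] read 0x5E idx=27: raw=0x62005 flags P=1 W=0 U=1 S=0
  ✗ PROTECTION_VIOLATION  [4 reads]
#5 VA=0x28203C07F6A (r,kernel):
  TLB hit vpn=0x28203C07 → PA=0x57F6A

Access #1 fault: NONE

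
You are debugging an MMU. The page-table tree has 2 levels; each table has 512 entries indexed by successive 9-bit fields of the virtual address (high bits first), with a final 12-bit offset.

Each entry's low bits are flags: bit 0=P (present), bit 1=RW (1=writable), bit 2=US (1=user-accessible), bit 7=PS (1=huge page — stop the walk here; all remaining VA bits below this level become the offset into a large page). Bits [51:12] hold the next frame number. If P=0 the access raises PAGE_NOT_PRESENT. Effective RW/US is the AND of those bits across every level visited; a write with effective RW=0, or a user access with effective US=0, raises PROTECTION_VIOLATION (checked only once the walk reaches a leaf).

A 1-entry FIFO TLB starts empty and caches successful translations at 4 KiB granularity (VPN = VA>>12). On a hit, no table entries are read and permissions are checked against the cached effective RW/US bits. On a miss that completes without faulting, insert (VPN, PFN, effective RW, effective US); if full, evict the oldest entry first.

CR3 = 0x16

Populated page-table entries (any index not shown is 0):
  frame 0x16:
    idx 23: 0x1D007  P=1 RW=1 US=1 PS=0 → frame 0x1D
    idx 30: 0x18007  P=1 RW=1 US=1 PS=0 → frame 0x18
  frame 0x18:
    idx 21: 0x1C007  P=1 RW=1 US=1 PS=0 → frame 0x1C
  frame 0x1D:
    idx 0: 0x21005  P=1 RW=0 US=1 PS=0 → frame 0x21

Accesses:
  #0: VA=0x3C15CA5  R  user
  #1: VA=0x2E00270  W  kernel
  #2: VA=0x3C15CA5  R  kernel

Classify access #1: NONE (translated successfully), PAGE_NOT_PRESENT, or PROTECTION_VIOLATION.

Per-access translation:
#0 VA=0x3C15CA5 (r,user):
  L0 @0x16[30] → 0x18007  P=1,RW=1,US=1,PS=0
  L1 @0x18[21] → 0x1C007  P=1,RW=1,US=1,PS=0
  → PA=0x1CCA5  (2 entries read)
#1 VA=0x2E00270 (w,kernel):
  L0 @0x16[23] → 0x1D007  P=1,RW=1,US=1,PS=0
  L1 @0x1D[0] → 0x21005  P=1,RW=0,US=1,PS=0
  ⇒ fault: PROTECTION_VIOLATION  — 2 lookups
#2 VA=0x3C15CA5 (r,kernel):
  TLB hit vpn=0x3C15 → PA=0x1CCA5

Access #1 fault: PROTECTION_VIOLATION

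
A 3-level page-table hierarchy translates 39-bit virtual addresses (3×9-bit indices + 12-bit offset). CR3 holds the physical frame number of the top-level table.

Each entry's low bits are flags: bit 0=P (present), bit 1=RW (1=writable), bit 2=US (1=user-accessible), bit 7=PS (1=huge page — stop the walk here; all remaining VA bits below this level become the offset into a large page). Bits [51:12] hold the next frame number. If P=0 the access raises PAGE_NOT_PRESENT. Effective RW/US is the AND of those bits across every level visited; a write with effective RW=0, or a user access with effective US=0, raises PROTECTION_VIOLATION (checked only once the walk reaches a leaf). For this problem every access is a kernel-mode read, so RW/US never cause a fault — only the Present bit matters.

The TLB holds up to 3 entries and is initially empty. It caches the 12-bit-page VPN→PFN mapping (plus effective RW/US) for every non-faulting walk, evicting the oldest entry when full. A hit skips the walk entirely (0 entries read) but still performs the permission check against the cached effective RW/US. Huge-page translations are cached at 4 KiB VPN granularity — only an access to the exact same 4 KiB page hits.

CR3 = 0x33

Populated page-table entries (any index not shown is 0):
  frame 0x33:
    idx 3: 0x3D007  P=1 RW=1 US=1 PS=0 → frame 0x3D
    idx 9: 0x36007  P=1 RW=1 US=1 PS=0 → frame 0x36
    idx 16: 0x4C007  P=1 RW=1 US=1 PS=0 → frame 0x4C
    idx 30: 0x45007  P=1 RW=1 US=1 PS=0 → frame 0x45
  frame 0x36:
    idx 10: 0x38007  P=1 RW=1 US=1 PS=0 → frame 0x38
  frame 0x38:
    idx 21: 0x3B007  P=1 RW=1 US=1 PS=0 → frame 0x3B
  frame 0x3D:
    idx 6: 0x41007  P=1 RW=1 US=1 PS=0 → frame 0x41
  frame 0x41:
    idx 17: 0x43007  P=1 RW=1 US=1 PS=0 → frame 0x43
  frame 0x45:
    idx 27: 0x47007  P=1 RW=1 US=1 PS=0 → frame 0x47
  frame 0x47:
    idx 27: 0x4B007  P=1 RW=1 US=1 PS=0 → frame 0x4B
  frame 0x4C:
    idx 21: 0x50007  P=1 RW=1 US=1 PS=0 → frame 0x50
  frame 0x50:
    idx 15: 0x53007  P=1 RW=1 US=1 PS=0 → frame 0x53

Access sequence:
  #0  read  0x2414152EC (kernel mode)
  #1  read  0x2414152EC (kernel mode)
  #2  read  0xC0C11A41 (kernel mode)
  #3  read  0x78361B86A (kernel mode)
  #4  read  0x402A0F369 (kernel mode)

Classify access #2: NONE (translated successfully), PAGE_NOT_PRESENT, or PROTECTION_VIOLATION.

Walk each access:
#0 VA=0x2414152EC (r,kernel):
  L0: frame=0x33 idx=9 entry=0x36007 [P=1 RW=1 US=1 PS=0]
  L1: frame=0x36 idx=10 entry=0x38007 [P=1 RW=1 US=1 PS=0]
  L2: frame=0x38 idx=21 entry=0x3B007 [P=1 RW=1 US=1 PS=0]
  ⇒ phys 0x3B2EC  [3 reads]
#1 VA=0x2414152EC (r,kernel):
  TLB hit vpn=0x241415 → PA=0x3B2EC
#2 VA=0xC0C11A41 (r,kernel):
  L0: frame=0x33 idx=3 entry=0x3D007 [P=1 RW=1 US=1 PS=0]
  L1: frame=0x3D idx=6 entry=0x41007 [P=1 RW=1 US=1 PS=0]
  L2: frame=0x41 idx=17 entry=0x43007 [P=1 RW=1 US=1 PS=0]
  ⇒ phys 0x43A41  [3 reads]
#3 VA=0x78361B86A (r,kernel):
  L0: frame=0x33 idx=30 entry=0x45007 [P=1 RW=1 US=1 PS=0]
  L1: frame=0x45 idx=27 entry=0x47007 [P=1 RW=1 US=1 PS=0]
  L2: frame=0x47 idx=27 entry=0x4B007 [P=1 RW=1 US=1 PS=0]
  ⇒ phys 0x4B86A  [3 reads]
#4 VA=0x402A0F369 (r,kernel):
  L0: frame=0x33 idx=16 entry=0x4C007 [P=1 RW=1 US=1 PS=0]
  L1: frame=0x4C idx=21 entry=0x50007 [P=1 RW=1 US=1 PS=0]
  L2: frame=0x50 idx=15 entry=0x53007 [P=1 RW=1 US=1 PS=0]
  ⇒ phys 0x53369  [3 reads]

Access #2 fault: NONE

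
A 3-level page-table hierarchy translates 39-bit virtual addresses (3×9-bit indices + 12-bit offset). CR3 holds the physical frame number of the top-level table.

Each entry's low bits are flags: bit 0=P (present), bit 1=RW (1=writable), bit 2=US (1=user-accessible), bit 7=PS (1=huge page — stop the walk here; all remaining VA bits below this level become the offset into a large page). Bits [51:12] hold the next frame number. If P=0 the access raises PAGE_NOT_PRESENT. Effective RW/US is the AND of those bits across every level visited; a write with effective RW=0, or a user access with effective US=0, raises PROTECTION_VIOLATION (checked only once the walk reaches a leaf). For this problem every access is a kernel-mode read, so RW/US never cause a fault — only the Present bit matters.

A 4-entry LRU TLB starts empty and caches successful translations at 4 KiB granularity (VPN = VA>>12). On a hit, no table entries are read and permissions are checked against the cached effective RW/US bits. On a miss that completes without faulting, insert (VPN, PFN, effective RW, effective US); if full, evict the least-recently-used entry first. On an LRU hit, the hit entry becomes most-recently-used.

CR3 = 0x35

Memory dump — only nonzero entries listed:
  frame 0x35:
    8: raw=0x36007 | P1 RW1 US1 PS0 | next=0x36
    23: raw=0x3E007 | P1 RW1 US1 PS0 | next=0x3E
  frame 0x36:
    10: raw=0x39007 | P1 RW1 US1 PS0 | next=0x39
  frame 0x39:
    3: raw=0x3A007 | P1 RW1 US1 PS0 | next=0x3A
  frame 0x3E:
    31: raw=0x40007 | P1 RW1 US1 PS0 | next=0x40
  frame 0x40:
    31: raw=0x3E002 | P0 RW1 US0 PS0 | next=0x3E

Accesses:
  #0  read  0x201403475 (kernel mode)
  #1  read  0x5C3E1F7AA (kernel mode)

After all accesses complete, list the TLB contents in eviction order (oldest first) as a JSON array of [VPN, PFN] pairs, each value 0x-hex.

Walk each access:
#0 VA=0x201403475 (r,kernel):
  lvl0: tbl 0x35, slot 8 ⇒ 0x36007 (P1/RW1/US1/PS0)
  lvl1: tbl 0x36, slot 10 ⇒ 0x39007 (P1/RW1/US1/PS0)
  lvl2: tbl 0x39, slot 3 ⇒ 0x3A007 (P1/RW1/US1/PS0)
  ✓ 0x3A475  — 3 lookups
#1 VA=0x5C3E1F7AA (r,kernel):
  lvl0: tbl 0x35, slot 23 ⇒ 0x3E007 (P1/RW1/US1/PS0)
  lvl1: tbl 0x3E, slot 31 ⇒ 0x40007 (P1/RW1/US1/PS0)
  lvl2: tbl 0x40, slot 31 ⇒ 0x3E002 (P0/RW1/US0/PS0)
  ⇒ fault: PAGE_NOT_PRESENT  — 3 lookups

TLB: [["0x201403", "0x3A"]]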